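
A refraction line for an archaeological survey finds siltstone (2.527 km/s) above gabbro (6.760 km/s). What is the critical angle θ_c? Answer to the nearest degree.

At critical incidence the refracted ray runs along the interface (θ₂ = 90°), so sin θ_c = V₁/V₂.
θ_c = arcsin(2.527/6.760) = arcsin 0.3738 = 21.95°.

22°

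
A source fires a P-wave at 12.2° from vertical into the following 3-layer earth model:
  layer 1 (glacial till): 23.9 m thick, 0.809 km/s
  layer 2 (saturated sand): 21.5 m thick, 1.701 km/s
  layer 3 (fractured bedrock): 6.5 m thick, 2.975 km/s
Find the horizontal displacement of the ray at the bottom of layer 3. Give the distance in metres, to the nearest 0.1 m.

23.9 m

p = sin θ₁/V₁ = sin 12.2°/0.809 = 2.6122e-01 s/km is conserved through the stack.
Layer 1: θ = 12.20°; offset = 23.9·tan 12.20° = 5.167 m.
Layer 2: sin θ = p·1.701 = 0.4443 → θ = 26.38°; offset = 21.5·tan 26.38° = 10.664 m.
Layer 3: sin θ = p·2.975 = 0.7771 → θ = 51.00°; offset = 6.5·tan 51.00° = 8.026 m.
Summing the layer offsets gives 23.857 m.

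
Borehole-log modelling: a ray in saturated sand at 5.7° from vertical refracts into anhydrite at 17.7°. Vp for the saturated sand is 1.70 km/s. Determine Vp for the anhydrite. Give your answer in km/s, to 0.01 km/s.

Snell's law: sin 5.7°/V₁ = sin 17.7°/V₂.
V₂ = V₁·sin 17.7°/sin 5.7° = 1.70 × 3.0612 = 5.20 km/s.

5.20 km/s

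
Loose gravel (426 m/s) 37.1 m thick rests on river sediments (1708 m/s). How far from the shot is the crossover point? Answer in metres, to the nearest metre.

θ_c = arcsin(426/1708) = 14.44°, so cos θ_c = 0.9684 and tᵢ = 2h cos θ_c/V₁ = 0.1687 s.
At crossover x/V₁ = x/V₂ + tᵢ ⇒ x = tᵢ/(1/V₁ − 1/V₂) = 0.16867/(2.3474e-03 − 5.8548e-04) = 95.73 m.

96 m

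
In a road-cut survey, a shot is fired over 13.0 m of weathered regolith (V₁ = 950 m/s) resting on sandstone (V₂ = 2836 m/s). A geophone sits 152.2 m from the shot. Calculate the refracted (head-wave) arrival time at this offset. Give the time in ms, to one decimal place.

79.5 ms

θ_c = arcsin(V₁/V₂) = arcsin(950/2836) = 19.57°, cos θ_c = 0.9422.
Intercept time tᵢ = 2h cos θ_c / V₁ = 2·13.0·0.9422/950 = 0.02579 s.
t = x/V₂ + tᵢ = 152.2/2836 + 0.02579 = 0.07945 s.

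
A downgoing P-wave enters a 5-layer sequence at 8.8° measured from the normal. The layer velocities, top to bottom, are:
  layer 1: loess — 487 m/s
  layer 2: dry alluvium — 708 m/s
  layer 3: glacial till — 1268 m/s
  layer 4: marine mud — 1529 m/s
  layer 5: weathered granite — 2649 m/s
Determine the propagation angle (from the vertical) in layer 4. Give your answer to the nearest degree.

Snell's law across each interface conserves sin θ / V, so sin θ_4 = V_4·sin θ₁/V₁.
sin θ_4 = 1529 × sin 8.8° / 487 = 0.4803.
θ_4 = arcsin 0.4803 = 28.71°.

29°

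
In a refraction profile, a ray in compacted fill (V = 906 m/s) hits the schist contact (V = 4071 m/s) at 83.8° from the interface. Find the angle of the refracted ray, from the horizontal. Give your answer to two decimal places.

Angle from the normal: 90° − 83.8° = 6.2°.
Snell's law: sin θ₂ = (V₂/V₁)·sin θ₁ = (4071/906)·sin 6.2° = 0.4853.
θ₂ = sin⁻¹(0.4853) = 29.03° (from vertical).
From the interface: 90° − 29.03° = 60.97°.

60.97°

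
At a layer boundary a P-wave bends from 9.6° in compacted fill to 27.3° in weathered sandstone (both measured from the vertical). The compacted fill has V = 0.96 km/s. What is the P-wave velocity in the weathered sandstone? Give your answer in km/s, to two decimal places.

2.64 km/s

Snell's law: sin 9.6°/V₁ = sin 27.3°/V₂.
V₂ = V₁·sin 27.3°/sin 9.6° = 0.96 × 2.7502 = 2.64 km/s.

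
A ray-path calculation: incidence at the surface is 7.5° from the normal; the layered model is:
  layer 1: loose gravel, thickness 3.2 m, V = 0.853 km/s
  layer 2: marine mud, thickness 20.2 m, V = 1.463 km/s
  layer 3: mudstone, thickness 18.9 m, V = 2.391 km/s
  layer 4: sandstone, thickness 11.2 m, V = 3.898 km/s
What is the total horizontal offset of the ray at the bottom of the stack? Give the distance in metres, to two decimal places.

20.81 m

p = sin θ₁/V₁ = sin 7.5°/0.853 = 1.5302e-01 s/km is conserved through the stack.
Layer 1: θ = 7.50°; offset = 3.2·tan 7.50° = 0.4213 m.
Layer 2: sin θ = p·1.463 = 0.2239 → θ = 12.94°; offset = 20.2·tan 12.94° = 4.6399 m.
Layer 3: sin θ = p·2.391 = 0.3659 → θ = 21.46°; offset = 18.9·tan 21.46° = 7.4301 m.
Layer 4: sin θ = p·3.898 = 0.5965 → θ = 36.62°; offset = 11.2·tan 36.62° = 8.3232 m.
Total horizontal offset = 20.8145 m.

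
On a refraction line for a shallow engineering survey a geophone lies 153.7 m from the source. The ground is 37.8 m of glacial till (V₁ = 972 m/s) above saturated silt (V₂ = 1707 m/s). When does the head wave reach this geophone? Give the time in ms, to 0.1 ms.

θ_c = arcsin(V₁/V₂) = arcsin(972/1707) = 34.71°, cos θ_c = 0.8220.
Intercept time tᵢ = 2h cos θ_c / V₁ = 2·37.8·0.8220/972 = 0.06394 s.
t = x/V₂ + tᵢ = 153.7/1707 + 0.06394 = 0.15398 s.

154.0 ms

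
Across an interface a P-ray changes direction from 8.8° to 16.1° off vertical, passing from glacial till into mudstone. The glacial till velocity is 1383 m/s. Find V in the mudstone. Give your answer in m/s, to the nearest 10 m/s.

Snell's law: sin 8.8°/V₁ = sin 16.1°/V₂.
V₂ = V₁·sin 16.1°/sin 8.8° = 1383 × 1.8127 = 2506.94 m/s.

2510 m/s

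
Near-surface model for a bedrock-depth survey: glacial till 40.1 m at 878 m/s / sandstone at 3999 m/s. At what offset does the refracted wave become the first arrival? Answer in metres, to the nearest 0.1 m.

100.3 m

x_cross = 2h·√((V₂+V₁)/(V₂−V₁)).
(V₂+V₁)/(V₂−V₁) = (3999+878)/(3999−878) = 1.5626; √ = 1.2501.
x_cross = 2·40.1·1.2501 = 100.25 m.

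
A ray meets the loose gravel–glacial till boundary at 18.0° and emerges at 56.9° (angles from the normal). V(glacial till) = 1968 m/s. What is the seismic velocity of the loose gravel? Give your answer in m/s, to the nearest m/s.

Snell's law: sin 18.0°/V₁ = sin 56.9°/V₂.
V₁ = V₂·sin 18.0°/sin 56.9° = 1968 × 0.3689 = 725.95 m/s.

726 m/s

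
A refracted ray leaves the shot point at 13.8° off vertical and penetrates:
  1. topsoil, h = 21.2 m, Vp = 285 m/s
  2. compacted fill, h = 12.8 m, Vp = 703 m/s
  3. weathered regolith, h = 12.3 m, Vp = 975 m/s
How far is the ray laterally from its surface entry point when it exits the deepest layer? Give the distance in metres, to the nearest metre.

Ray parameter p = sin 13.8° / 285 m/s = 8.3696e-04 s/m.
Layer 1: θ = 13.80°; offset = 21.2·tan 13.80° = 5.207 m.
Layer 2: sin θ = p·703 = 0.5884 → θ = 36.04°; offset = 12.8·tan 36.04° = 9.314 m.
Layer 3: sin θ = p·975 = 0.8160 → θ = 54.69°; offset = 12.3·tan 54.69° = 17.365 m.
Summing the layer offsets gives 31.887 m.

32 m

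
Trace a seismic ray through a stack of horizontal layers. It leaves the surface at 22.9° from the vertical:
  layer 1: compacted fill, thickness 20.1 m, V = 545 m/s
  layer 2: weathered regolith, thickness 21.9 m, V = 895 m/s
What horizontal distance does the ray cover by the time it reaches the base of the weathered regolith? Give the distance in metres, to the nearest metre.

27 m

Apply Snell's law at each interface; in layer i the horizontal offset is hᵢ·tan θᵢ.
Layer 1: θ = 22.90°; offset = 20.1·tan 22.90° = 8.491 m.
Layer 2: sin θ = 895·sin 22.9°/545 = 0.6390, θ = 39.72°; offset = 21.9·tan 39.72° = 18.194 m.
Total horizontal offset = 26.684 m.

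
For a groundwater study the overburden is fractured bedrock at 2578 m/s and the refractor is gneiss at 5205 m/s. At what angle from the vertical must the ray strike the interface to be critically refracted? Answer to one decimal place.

29.7°

Critical incidence: sin θ_c = V₁/V₂ = 2578/5205 = 0.4953.
θ_c = arcsin 0.4953 = 29.69°.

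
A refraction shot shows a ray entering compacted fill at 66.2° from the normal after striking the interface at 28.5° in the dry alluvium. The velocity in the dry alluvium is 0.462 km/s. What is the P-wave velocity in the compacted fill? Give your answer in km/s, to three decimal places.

0.886 km/s

Snell's law: sin 28.5°/V₁ = sin 66.2°/V₂.
V₂ = V₁·sin 66.2°/sin 28.5° = 0.462 × 1.9175 = 0.886 km/s.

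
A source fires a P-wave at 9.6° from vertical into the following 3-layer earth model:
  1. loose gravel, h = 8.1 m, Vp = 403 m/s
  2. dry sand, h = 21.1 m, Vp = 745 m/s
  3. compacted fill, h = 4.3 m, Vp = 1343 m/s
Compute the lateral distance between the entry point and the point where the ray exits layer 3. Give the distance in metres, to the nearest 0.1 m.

Ray parameter p = sin 9.6° / 403 m/s = 4.1382e-04 s/m.
Layer 1: θ = 9.60°; offset = 8.1·tan 9.60° = 1.370 m.
Layer 2: sin θ = p·745 = 0.3083 → θ = 17.96°; offset = 21.1·tan 17.96° = 6.838 m.
Layer 3: sin θ = p·1343 = 0.5558 → θ = 33.76°; offset = 4.3·tan 33.76° = 2.875 m.
Total horizontal offset = 11.083 m.

11.1 m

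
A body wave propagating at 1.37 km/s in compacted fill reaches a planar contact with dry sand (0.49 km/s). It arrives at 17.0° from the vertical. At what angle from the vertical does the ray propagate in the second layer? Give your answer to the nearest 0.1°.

sin θ₁/V₁ = sin θ₂/V₂ ⇒ sin θ₂ = 0.49·sin 17.0°/1.37 = 0.49·0.2924/1.37 = 0.1046.
θ₂ = sin⁻¹(0.1046) = 6.00° (from vertical).

6.0°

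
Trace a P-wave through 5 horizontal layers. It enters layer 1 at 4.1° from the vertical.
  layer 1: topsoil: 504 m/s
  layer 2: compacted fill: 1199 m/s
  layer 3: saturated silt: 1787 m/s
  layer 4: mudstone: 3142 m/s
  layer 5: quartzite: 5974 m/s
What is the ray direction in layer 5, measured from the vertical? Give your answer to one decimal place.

57.9°

Ray parameter p = sin 4.1° / 504 = 1.4186e-04 s/m.
sin θ_5 = p·V_5 = 1.4186e-04 × 5974 = 0.8475.
θ_5 = 57.94° from the vertical.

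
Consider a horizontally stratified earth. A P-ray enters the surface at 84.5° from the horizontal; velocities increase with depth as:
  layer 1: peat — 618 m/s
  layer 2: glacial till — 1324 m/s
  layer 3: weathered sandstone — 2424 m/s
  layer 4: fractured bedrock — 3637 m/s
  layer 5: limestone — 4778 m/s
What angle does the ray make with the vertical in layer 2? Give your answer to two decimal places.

From the normal: θ₁ = 90° − 84.5° = 5.5°.
Ray parameter p = sin 5.5° / 618 = 1.5509e-04 s/m.
sin θ_2 = p·V_2 = 1.5509e-04 × 1324 = 0.2053.
θ_2 = arcsin 0.2053 = 11.85°.

11.85°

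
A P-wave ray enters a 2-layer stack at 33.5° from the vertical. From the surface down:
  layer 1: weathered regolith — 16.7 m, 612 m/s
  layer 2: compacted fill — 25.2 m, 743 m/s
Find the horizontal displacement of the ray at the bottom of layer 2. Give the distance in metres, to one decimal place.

33.8 m

Apply Snell's law at each interface; in layer i the horizontal offset is hᵢ·tan θᵢ.
Layer 1: θ = 33.50°; offset = 16.7·tan 33.50° = 11.053 m.
Layer 2: sin θ = 743·sin 33.5°/612 = 0.6701, θ = 42.07°; offset = 25.2·tan 42.07° = 22.749 m.
Total horizontal offset = 33.802 m.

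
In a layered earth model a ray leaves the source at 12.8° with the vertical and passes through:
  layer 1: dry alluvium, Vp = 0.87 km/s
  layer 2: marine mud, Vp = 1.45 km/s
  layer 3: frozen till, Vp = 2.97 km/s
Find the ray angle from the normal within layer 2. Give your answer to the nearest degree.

Ray parameter p = sin 12.8° / 0.87 = 2.5465e-01 s/km.
sin θ_2 = p·V_2 = 2.5465e-01 × 1.45 = 0.3692.
θ_2 = 21.67° from the vertical.

22°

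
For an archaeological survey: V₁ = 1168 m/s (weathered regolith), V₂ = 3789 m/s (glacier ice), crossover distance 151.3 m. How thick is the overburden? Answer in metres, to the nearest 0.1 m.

55.0 m

h = (x_cross/2)·√((V₂−V₁)/(V₂+V₁)).
(V₂−V₁)/(V₂+V₁) = (3789−1168)/(3789+1168) = 0.5287; √ = 0.7272.
h = (151.3/2)·0.7272 = 55.01 m.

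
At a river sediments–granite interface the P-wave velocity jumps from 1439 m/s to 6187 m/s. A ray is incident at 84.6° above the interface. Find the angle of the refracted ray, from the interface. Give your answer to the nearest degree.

Angle from the normal: 90° − 84.6° = 5.4°.
sin θ₁/V₁ = sin θ₂/V₂ ⇒ sin θ₂ = 6187·sin 5.4°/1439 = 6187·0.0941/1439 = 0.4046.
θ₂ = arcsin 0.4046 = 23.87° from the normal.
From the interface: 90° − 23.87° = 66.13°.

66°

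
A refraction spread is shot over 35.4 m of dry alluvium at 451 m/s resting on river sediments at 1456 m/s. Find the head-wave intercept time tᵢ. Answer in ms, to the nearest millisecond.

149 ms

θ_c = arcsin(V₁/V₂) = arcsin(451/1456) = 18.04°; cos θ_c = 0.9508.
tᵢ = 2h·cos θ_c / V₁ = 2·35.4·0.9508 / 451 = 0.14926 s.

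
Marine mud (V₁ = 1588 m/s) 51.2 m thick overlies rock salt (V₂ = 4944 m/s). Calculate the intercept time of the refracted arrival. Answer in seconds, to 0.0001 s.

θ_c = arcsin(V₁/V₂) = arcsin(1588/4944) = 18.74°; cos θ_c = 0.9470.
tᵢ = 2h·cos θ_c / V₁ = 2·51.2·0.9470 / 1588 = 0.06107 s.

0.0611 s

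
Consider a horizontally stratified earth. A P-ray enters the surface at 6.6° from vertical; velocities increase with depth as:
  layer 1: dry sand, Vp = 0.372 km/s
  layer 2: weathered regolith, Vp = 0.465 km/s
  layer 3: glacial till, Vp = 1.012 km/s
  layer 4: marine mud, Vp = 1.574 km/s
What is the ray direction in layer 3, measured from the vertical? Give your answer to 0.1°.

Ray parameter p = sin 6.6° / 0.372 = 3.0897e-01 s/km.
sin θ_3 = p·V_3 = 3.0897e-01 × 1.012 = 0.3127.
θ_3 = arcsin 0.3127 = 18.22°.

18.2°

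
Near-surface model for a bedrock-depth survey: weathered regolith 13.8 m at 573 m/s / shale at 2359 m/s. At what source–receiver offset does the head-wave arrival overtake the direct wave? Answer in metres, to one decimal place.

35.4 m

x_cross = 2h·√((V₂+V₁)/(V₂−V₁)).
(V₂+V₁)/(V₂−V₁) = (2359+573)/(2359−573) = 1.6417; √ = 1.2813.
x_cross = 2·13.8·1.2813 = 35.36 m.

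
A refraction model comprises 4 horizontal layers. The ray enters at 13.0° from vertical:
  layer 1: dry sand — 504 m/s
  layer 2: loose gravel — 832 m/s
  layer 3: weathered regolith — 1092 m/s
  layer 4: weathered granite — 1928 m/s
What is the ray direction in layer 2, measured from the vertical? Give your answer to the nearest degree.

22°

Snell's law across each interface conserves sin θ / V, so sin θ_2 = V_2·sin θ₁/V₁.
sin θ_2 = 832 × sin 13.0° / 504 = 0.3713.
θ_2 = 21.80° from the vertical.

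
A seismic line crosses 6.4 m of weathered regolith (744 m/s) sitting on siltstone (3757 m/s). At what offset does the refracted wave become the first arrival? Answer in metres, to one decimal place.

θ_c = arcsin(744/3757) = 11.42°, so cos θ_c = 0.9802 and tᵢ = 2h cos θ_c/V₁ = 0.0169 s.
At crossover x/V₁ = x/V₂ + tᵢ ⇒ x = tᵢ/(1/V₁ − 1/V₂) = 0.01686/(1.3441e-03 − 2.6617e-04) = 15.64 m.

15.6 m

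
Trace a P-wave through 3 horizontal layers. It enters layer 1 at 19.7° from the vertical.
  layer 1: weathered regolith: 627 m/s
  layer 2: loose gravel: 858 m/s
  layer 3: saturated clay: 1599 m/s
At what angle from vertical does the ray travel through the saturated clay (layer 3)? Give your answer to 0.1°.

Ray parameter p = sin 19.7° / 627 = 5.3763e-04 s/m.
sin θ_3 = p·V_3 = 5.3763e-04 × 1599 = 0.8597.
θ_3 = 59.28° from the vertical.

59.3°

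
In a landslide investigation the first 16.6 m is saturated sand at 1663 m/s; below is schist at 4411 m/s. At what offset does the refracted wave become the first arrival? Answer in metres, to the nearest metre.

49 m

x_cross = 2h·√((V₂+V₁)/(V₂−V₁)).
(V₂+V₁)/(V₂−V₁) = (4411+1663)/(4411−1663) = 2.2103; √ = 1.4867.
x_cross = 2·16.6·1.4867 = 49.36 m.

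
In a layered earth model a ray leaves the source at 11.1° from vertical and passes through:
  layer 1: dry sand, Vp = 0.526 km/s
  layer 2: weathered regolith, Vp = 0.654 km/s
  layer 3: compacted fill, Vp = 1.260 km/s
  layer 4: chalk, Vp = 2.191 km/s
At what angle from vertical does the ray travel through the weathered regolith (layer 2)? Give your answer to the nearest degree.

14°

Snell's law across each interface conserves sin θ / V, so sin θ_2 = V_2·sin θ₁/V₁.
sin θ_2 = 0.654 × sin 11.1° / 0.526 = 0.2394.
θ_2 = 13.85° from the vertical.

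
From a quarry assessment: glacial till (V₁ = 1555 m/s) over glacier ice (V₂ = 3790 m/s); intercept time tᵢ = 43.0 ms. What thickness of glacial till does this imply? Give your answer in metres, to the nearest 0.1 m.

θ_c = arcsin(1555/3790) = 24.22°; cos θ_c = 0.9120.
tᵢ = 2h cos θ_c/V₁ ⇒ h = tᵢ·V₁/(2 cos θ_c) = 0.043·1555/(2·0.9120) = 36.66 m.

36.7 m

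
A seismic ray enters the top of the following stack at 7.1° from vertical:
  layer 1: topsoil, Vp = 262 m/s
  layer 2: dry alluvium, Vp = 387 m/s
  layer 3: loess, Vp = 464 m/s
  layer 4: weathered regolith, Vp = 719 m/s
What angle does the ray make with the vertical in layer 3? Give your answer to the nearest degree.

13°

Ray parameter p = sin 7.1° / 262 = 4.7176e-04 s/m.
sin θ_3 = p·V_3 = 4.7176e-04 × 464 = 0.2189.
θ_3 = arcsin 0.2189 = 12.64°.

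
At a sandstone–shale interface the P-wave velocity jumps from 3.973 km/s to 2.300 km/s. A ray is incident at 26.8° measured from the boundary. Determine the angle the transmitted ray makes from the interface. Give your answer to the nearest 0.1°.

58.9°

Convert to the normal: θ₁ = 90° − 26.8° = 63.2°.
Snell's law: sin θ₂ = (V₂/V₁)·sin θ₁ = (2.300/3.973)·sin 63.2° = 0.5167.
θ₂ = arcsin 0.5167 = 31.11° from the normal.
From the interface: 90° − 31.11° = 58.89°.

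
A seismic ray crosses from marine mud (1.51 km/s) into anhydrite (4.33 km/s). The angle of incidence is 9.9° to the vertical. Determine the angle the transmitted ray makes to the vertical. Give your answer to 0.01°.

sin θ₁/V₁ = sin θ₂/V₂ ⇒ sin θ₂ = 4.33·sin 9.9°/1.51 = 4.33·0.1719/1.51 = 0.4930.
θ₂ = sin⁻¹(0.4930) = 29.54° (from vertical).

29.54°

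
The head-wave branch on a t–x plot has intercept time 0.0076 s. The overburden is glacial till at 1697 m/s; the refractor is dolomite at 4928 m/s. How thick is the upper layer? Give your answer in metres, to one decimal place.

6.9 m

θ_c = arcsin(1697/4928) = 20.14°; cos θ_c = 0.9388.
tᵢ = 2h cos θ_c/V₁ ⇒ h = tᵢ·V₁/(2 cos θ_c) = 0.0076·1697/(2·0.9388) = 6.87 m.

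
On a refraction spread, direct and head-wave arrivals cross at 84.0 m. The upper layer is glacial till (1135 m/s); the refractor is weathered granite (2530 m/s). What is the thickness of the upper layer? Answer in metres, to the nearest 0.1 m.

h = (x_cross/2)·√((V₂−V₁)/(V₂+V₁)).
(V₂−V₁)/(V₂+V₁) = (2530−1135)/(2530+1135) = 0.3806; √ = 0.6170.
h = (84.0/2)·0.6170 = 25.91 m.

25.9 m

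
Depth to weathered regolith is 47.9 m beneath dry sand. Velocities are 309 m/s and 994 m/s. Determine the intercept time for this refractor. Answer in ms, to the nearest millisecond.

295 ms

θ_c = arcsin(V₁/V₂) = arcsin(309/994) = 18.11°; cos θ_c = 0.9505.
tᵢ = 2h·cos θ_c / V₁ = 2·47.9·0.9505 / 309 = 0.29467 s.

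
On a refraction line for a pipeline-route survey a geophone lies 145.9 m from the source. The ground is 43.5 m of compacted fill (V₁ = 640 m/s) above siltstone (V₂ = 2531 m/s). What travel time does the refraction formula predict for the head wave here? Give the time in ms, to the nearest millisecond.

189 ms

t = x/V₂ + 2h·√(V₂²−V₁²)/(V₁V₂).
√(V₂²−V₁²) = √(2531²−640²) = 2448.7 m/s; delay term = 2·43.5·2448.7/(640·2531) = 0.13152 s.
t = 145.9/2531 + 0.13152 = 0.18916 s.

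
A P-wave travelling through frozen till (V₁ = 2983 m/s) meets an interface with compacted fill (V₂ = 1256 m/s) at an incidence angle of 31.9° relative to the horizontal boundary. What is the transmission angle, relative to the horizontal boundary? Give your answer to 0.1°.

Angle from the normal: 90° − 31.9° = 58.1°.
sin θ₁/V₁ = sin θ₂/V₂ ⇒ sin θ₂ = 1256·sin 58.1°/2983 = 1256·0.8490/2983 = 0.3575.
θ₂ = arcsin 0.3575 = 20.94° from the normal.
From the interface: 90° − 20.94° = 69.06°.

69.1°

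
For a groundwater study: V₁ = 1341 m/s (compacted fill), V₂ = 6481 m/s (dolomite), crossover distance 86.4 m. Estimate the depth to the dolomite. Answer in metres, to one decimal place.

h = (x_cross/2)·√((V₂−V₁)/(V₂+V₁)).
(V₂−V₁)/(V₂+V₁) = (6481−1341)/(6481+1341) = 0.6571; √ = 0.8106.
h = (86.4/2)·0.8106 = 35.02 m.

35.0 m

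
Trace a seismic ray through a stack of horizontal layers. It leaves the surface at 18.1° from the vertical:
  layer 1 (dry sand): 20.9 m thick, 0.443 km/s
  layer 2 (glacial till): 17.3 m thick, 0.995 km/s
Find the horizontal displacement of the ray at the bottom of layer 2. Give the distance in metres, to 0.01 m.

Apply Snell's law at each interface; in layer i the horizontal offset is hᵢ·tan θᵢ.
Layer 1: θ = 18.10°; offset = 20.9·tan 18.10° = 6.8312 m.
Layer 2: sin θ = 0.995·sin 18.1°/0.443 = 0.6978, θ = 44.25°; offset = 17.3·tan 44.25° = 16.8531 m.
Total horizontal offset = 23.6843 m.

23.68 m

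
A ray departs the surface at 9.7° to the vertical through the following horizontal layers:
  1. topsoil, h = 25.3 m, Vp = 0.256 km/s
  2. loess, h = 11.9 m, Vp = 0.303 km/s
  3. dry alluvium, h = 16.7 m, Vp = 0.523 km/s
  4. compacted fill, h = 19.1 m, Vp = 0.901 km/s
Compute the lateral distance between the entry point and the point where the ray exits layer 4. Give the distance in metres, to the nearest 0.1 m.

26.9 m

Apply Snell's law at each interface; in layer i the horizontal offset is hᵢ·tan θᵢ.
Layer 1: θ = 9.70°; offset = 25.3·tan 9.70° = 4.325 m.
Layer 2: sin θ = 0.303·sin 9.7°/0.256 = 0.1994, θ = 11.50°; offset = 11.9·tan 11.50° = 2.422 m.
Layer 3: sin θ = 0.523·sin 9.7°/0.256 = 0.3442, θ = 20.13°; offset = 16.7·tan 20.13° = 6.123 m.
Layer 4: sin θ = 0.901·sin 9.7°/0.256 = 0.5930, θ = 36.37°; offset = 19.1·tan 36.37° = 14.067 m.
Σ offsets = 26.936 m.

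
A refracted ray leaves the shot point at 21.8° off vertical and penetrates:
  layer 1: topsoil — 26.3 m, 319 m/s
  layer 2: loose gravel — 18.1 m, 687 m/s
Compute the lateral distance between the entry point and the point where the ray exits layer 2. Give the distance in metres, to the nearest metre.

35 m

Apply Snell's law at each interface; in layer i the horizontal offset is hᵢ·tan θᵢ.
Layer 1: θ = 21.80°; offset = 26.3·tan 21.80° = 10.519 m.
Layer 2: sin θ = 687·sin 21.8°/319 = 0.7998, θ = 53.11°; offset = 18.1·tan 53.11° = 24.115 m.
Total horizontal offset = 34.634 m.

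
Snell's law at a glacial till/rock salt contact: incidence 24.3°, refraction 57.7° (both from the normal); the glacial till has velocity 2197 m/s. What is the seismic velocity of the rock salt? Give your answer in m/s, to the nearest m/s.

sin 24.3° = 0.4115; sin 57.7° = 0.8453.
V₂ = V₁·(sin θ₂/sin θ₁) = 2197·(0.8453/0.4115) = 4512.70 m/s.

4513 m/s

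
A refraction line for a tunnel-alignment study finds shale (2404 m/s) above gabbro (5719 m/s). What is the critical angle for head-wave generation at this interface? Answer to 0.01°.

24.86°

At critical incidence the refracted ray runs along the interface (θ₂ = 90°), so sin θ_c = V₁/V₂.
θ_c = arcsin(2404/5719) = arcsin 0.4204 = 24.86°.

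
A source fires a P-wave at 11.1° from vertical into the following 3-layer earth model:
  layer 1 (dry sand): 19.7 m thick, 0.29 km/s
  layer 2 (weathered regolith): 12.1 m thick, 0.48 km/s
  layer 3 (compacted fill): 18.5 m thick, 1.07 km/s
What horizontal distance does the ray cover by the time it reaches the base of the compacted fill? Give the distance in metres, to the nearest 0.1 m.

Ray parameter p = sin 11.1° / 0.29 km/s = 6.6387e-01 s/km.
Layer 1: θ = 11.10°; offset = 19.7·tan 11.10° = 3.865 m.
Layer 2: sin θ = p·0.48 = 0.3187 → θ = 18.58°; offset = 12.1·tan 18.58° = 4.068 m.
Layer 3: sin θ = p·1.07 = 0.7103 → θ = 45.26°; offset = 18.5·tan 45.26° = 18.670 m.
Total horizontal offset = 26.603 m.

26.6 m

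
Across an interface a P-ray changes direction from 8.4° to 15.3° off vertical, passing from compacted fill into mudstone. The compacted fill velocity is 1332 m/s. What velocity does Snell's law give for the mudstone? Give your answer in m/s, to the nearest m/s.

sin 8.4° = 0.1461; sin 15.3° = 0.2639.
V₂ = V₁·(sin θ₂/sin θ₁) = 1332·(0.2639/0.1461) = 2406.02 m/s.

2406 m/s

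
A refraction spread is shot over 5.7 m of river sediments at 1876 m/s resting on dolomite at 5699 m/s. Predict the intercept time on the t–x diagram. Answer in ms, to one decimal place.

5.7 ms

θ_c = arcsin(V₁/V₂) = arcsin(1876/5699) = 19.22°; cos θ_c = 0.9443.
tᵢ = 2h·cos θ_c / V₁ = 2·5.7·0.9443 / 1876 = 0.00574 s.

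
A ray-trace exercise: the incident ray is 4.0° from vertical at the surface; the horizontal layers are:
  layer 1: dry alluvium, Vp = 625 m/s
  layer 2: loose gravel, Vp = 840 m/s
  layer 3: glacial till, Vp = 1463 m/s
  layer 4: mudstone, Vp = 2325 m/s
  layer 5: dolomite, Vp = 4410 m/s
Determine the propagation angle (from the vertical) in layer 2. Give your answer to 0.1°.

Ray parameter p = sin 4.0° / 625 = 1.1161e-04 s/m.
sin θ_2 = p·V_2 = 1.1161e-04 × 840 = 0.0938.
θ_2 = arcsin 0.0938 = 5.38°.

5.4°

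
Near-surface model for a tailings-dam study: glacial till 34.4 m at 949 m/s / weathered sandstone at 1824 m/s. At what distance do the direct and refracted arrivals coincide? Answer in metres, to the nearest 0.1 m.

122.5 m

θ_c = arcsin(949/1824) = 31.35°, so cos θ_c = 0.8540 and tᵢ = 2h cos θ_c/V₁ = 0.0619 s.
At crossover x/V₁ = x/V₂ + tᵢ ⇒ x = tᵢ/(1/V₁ − 1/V₂) = 0.06191/(1.0537e-03 − 5.4825e-04) = 122.48 m.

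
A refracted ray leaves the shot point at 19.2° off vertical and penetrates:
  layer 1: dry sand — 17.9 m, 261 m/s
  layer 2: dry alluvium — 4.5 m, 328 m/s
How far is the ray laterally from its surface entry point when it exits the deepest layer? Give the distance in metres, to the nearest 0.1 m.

8.3 m

Apply Snell's law at each interface; in layer i the horizontal offset is hᵢ·tan θᵢ.
Layer 1: θ = 19.20°; offset = 17.9·tan 19.20° = 6.233 m.
Layer 2: sin θ = 328·sin 19.2°/261 = 0.4133, θ = 24.41°; offset = 4.5·tan 24.41° = 2.042 m.
Σ offsets = 8.276 m.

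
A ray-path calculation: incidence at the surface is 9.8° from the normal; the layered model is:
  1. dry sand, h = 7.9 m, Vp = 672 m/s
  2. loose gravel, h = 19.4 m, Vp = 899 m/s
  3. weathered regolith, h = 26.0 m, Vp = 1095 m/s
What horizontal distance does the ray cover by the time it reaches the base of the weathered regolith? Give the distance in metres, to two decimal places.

13.41 m

p = sin θ₁/V₁ = sin 9.8°/672 = 2.5329e-04 s/m is conserved through the stack.
Layer 1: θ = 9.80°; offset = 7.9·tan 9.80° = 1.3646 m.
Layer 2: sin θ = p·899 = 0.2277 → θ = 13.16°; offset = 19.4·tan 13.16° = 4.5367 m.
Layer 3: sin θ = p·1095 = 0.2774 → θ = 16.10°; offset = 26.0·tan 16.10° = 7.5056 m.
Summing the layer offsets gives 13.4068 m.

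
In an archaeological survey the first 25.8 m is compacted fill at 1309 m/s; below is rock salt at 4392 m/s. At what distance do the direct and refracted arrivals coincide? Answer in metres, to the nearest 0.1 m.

θ_c = arcsin(1309/4392) = 17.34°, so cos θ_c = 0.9546 and tᵢ = 2h cos θ_c/V₁ = 0.0376 s.
At crossover x/V₁ = x/V₂ + tᵢ ⇒ x = tᵢ/(1/V₁ − 1/V₂) = 0.03763/(7.6394e-04 − 2.2769e-04) = 70.17 m.

70.2 m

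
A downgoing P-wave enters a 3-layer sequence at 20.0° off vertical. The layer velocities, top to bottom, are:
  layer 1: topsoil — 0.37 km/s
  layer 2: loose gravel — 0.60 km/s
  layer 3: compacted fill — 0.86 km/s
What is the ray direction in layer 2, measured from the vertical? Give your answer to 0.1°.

33.7°

Snell's law across each interface conserves sin θ / V, so sin θ_2 = V_2·sin θ₁/V₁.
sin θ_2 = 0.60 × sin 20.0° / 0.37 = 0.5546.
θ_2 = arcsin 0.5546 = 33.69°.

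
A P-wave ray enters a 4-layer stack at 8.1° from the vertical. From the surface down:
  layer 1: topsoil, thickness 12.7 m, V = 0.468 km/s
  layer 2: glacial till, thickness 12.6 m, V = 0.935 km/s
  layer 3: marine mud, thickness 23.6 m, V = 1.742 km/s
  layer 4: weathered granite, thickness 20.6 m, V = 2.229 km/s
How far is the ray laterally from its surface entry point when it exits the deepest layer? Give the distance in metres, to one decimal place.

Apply Snell's law at each interface; in layer i the horizontal offset is hᵢ·tan θᵢ.
Layer 1: θ = 8.10°; offset = 12.7·tan 8.10° = 1.807 m.
Layer 2: sin θ = 0.935·sin 8.1°/0.468 = 0.2815, θ = 16.35°; offset = 12.6·tan 16.35° = 3.696 m.
Layer 3: sin θ = 1.742·sin 8.1°/0.468 = 0.5245, θ = 31.63°; offset = 23.6·tan 31.63° = 14.537 m.
Layer 4: sin θ = 2.229·sin 8.1°/0.468 = 0.6711, θ = 42.15°; offset = 20.6·tan 42.15° = 18.647 m.
Total horizontal offset = 38.688 m.

38.7 m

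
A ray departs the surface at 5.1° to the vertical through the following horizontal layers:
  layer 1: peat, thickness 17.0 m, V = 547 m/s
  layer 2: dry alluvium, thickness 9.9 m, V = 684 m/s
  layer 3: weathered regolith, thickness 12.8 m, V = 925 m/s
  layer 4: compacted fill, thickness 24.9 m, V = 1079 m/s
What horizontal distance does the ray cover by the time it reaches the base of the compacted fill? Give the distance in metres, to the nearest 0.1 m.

Apply Snell's law at each interface; in layer i the horizontal offset is hᵢ·tan θᵢ.
Layer 1: θ = 5.10°; offset = 17.0·tan 5.10° = 1.517 m.
Layer 2: sin θ = 684·sin 5.1°/547 = 0.1112, θ = 6.38°; offset = 9.9·tan 6.38° = 1.107 m.
Layer 3: sin θ = 925·sin 5.1°/547 = 0.1503, θ = 8.65°; offset = 12.8·tan 8.65° = 1.946 m.
Layer 4: sin θ = 1079·sin 5.1°/547 = 0.1754, θ = 10.10°; offset = 24.9·tan 10.10° = 4.435 m.
Σ offsets = 9.006 m.

9.0 m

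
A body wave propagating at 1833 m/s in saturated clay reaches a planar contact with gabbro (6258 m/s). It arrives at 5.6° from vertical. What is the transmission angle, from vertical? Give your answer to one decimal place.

19.5°

sin θ₁/V₁ = sin θ₂/V₂ ⇒ sin θ₂ = 6258·sin 5.6°/1833 = 6258·0.0976/1833 = 0.3332.
θ₂ = arcsin 0.3332 = 19.46° from the normal.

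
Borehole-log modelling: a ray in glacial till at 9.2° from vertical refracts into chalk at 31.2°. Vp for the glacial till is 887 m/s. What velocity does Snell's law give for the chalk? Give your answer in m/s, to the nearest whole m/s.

sin 9.2° = 0.1599; sin 31.2° = 0.5180.
V₂ = V₁·(sin θ₂/sin θ₁) = 887·(0.5180/0.1599) = 2873.95 m/s.

2874 m/s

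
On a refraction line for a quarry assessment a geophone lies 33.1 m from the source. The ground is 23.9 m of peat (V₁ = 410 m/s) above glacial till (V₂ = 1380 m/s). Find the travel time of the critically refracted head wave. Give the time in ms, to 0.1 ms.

θ_c = arcsin(V₁/V₂) = arcsin(410/1380) = 17.28°, cos θ_c = 0.9548.
Intercept time tᵢ = 2h cos θ_c / V₁ = 2·23.9·0.9548/410 = 0.11132 s.
t = x/V₂ + tᵢ = 33.1/1380 + 0.11132 = 0.13531 s.

135.3 ms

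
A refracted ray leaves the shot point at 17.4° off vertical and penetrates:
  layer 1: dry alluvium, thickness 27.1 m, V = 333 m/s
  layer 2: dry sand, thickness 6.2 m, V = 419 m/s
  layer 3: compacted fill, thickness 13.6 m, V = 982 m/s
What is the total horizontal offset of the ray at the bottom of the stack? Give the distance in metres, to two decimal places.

36.45 m

p = sin θ₁/V₁ = sin 17.4°/333 = 8.9802e-04 s/m is conserved through the stack.
Layer 1: θ = 17.40°; offset = 27.1·tan 17.40° = 8.4926 m.
Layer 2: sin θ = p·419 = 0.3763 → θ = 22.10°; offset = 6.2·tan 22.10° = 2.5179 m.
Layer 3: sin θ = p·982 = 0.8819 → θ = 61.87°; offset = 13.6·tan 61.87° = 25.4353 m.
Summing the layer offsets gives 36.4459 m.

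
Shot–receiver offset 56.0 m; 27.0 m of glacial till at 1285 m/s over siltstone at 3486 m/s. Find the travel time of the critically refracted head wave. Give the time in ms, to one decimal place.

t = x/V₂ + 2h·√(V₂²−V₁²)/(V₁V₂).
√(V₂²−V₁²) = √(3486²−1285²) = 3240.5 m/s; delay term = 2·27.0·3240.5/(1285·3486) = 0.03906 s.
t = 56.0/3486 + 0.03906 = 0.05513 s.

55.1 ms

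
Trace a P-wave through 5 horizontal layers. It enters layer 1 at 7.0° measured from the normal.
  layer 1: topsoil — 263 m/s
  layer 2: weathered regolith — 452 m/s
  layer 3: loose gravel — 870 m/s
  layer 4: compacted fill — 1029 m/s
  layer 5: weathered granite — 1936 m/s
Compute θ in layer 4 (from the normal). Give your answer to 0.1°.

Snell's law across each interface conserves sin θ / V, so sin θ_4 = V_4·sin θ₁/V₁.
sin θ_4 = 1029 × sin 7.0° / 263 = 0.4768.
θ_4 = arcsin 0.4768 = 28.48°.

28.5°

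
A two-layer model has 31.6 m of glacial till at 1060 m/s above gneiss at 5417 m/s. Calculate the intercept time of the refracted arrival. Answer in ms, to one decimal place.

θ_c = arcsin(V₁/V₂) = arcsin(1060/5417) = 11.28°; cos θ_c = 0.9807.
tᵢ = 2h·cos θ_c / V₁ = 2·31.6·0.9807 / 1060 = 0.05847 s.

58.5 ms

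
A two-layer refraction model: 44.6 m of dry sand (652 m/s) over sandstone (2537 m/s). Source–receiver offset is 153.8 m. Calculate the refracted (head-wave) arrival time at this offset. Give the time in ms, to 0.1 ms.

t = x/V₂ + 2h·√(V₂²−V₁²)/(V₁V₂).
√(V₂²−V₁²) = √(2537²−652²) = 2451.8 m/s; delay term = 2·44.6·2451.8/(652·2537) = 0.13221 s.
t = 153.8/2537 + 0.13221 = 0.19284 s.

192.8 ms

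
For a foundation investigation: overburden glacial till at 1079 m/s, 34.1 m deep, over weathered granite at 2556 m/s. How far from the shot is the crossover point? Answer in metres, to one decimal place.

107.0 m

θ_c = arcsin(1079/2556) = 24.97°, so cos θ_c = 0.9065 and tᵢ = 2h cos θ_c/V₁ = 0.0573 s.
At crossover x/V₁ = x/V₂ + tᵢ ⇒ x = tᵢ/(1/V₁ − 1/V₂) = 0.05730/(9.2678e-04 − 3.9124e-04) = 106.99 m.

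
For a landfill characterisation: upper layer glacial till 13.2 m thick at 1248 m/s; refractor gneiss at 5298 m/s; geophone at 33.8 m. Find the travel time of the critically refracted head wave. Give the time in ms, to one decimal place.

26.9 ms

θ_c = arcsin(V₁/V₂) = arcsin(1248/5298) = 13.62°, cos θ_c = 0.9719.
Intercept time tᵢ = 2h cos θ_c / V₁ = 2·13.2·0.9719/1248 = 0.02056 s.
t = x/V₂ + tᵢ = 33.8/5298 + 0.02056 = 0.02694 s.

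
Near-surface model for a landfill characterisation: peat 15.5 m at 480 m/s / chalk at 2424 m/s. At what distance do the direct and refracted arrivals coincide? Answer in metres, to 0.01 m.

37.89 m

θ_c = arcsin(480/2424) = 11.42°, so cos θ_c = 0.9802 and tᵢ = 2h cos θ_c/V₁ = 0.0633 s.
At crossover x/V₁ = x/V₂ + tᵢ ⇒ x = tᵢ/(1/V₁ − 1/V₂) = 0.06330/(2.0833e-03 − 4.1254e-04) = 37.89 m.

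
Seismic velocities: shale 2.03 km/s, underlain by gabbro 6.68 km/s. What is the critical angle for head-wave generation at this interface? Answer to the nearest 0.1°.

Critical incidence: sin θ_c = V₁/V₂ = 2.03/6.68 = 0.3039.
θ_c = arcsin 0.3039 = 17.69°.

17.7°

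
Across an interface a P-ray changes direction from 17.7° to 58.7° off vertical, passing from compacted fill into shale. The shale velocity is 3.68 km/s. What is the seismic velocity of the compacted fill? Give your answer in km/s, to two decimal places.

1.31 km/s

sin 17.7° = 0.3040; sin 58.7° = 0.8545.
V₁ = V₂·(sin θ₁/sin θ₂) = 3.68·(0.3040/0.8545) = 1.31 km/s.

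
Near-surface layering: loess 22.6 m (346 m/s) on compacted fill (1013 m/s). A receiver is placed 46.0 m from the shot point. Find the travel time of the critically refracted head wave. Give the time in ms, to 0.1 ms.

t = x/V₂ + 2h·√(V₂²−V₁²)/(V₁V₂).
√(V₂²−V₁²) = √(1013²−346²) = 952.1 m/s; delay term = 2·22.6·952.1/(346·1013) = 0.12278 s.
t = 46.0/1013 + 0.12278 = 0.16819 s.

168.2 ms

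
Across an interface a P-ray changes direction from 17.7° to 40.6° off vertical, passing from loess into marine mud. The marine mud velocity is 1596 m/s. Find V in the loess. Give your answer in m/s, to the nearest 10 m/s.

750 m/s

sin 17.7° = 0.3040; sin 40.6° = 0.6508.
V₁ = V₂·(sin θ₁/sin θ₂) = 1596·(0.3040/0.6508) = 745.63 m/s.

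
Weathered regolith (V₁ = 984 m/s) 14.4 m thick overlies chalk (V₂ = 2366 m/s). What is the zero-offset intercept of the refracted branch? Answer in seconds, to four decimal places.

0.0266 s

θ_c = arcsin(V₁/V₂) = arcsin(984/2366) = 24.58°; cos θ_c = 0.9094.
tᵢ = 2h·cos θ_c / V₁ = 2·14.4·0.9094 / 984 = 0.02662 s.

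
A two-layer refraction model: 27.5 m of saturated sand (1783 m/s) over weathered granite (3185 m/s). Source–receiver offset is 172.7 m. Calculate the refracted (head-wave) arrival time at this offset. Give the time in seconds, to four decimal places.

0.0798 s

t = x/V₂ + 2h·√(V₂²−V₁²)/(V₁V₂).
√(V₂²−V₁²) = √(3185²−1783²) = 2639.2 m/s; delay term = 2·27.5·2639.2/(1783·3185) = 0.02556 s.
t = 172.7/3185 + 0.02556 = 0.07978 s.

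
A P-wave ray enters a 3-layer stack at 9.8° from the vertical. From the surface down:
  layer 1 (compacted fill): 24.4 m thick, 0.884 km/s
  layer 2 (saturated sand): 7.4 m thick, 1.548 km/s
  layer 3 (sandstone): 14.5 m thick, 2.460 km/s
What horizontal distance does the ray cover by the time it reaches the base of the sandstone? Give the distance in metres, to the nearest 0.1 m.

Apply Snell's law at each interface; in layer i the horizontal offset is hᵢ·tan θᵢ.
Layer 1: θ = 9.80°; offset = 24.4·tan 9.80° = 4.215 m.
Layer 2: sin θ = 1.548·sin 9.8°/0.884 = 0.2981, θ = 17.34°; offset = 7.4·tan 17.34° = 2.311 m.
Layer 3: sin θ = 2.460·sin 9.8°/0.884 = 0.4737, θ = 28.27°; offset = 14.5·tan 28.27° = 7.798 m.
Σ offsets = 14.324 m.

14.3 m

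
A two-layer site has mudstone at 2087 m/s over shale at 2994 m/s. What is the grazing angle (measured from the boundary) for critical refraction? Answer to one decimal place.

At critical incidence the refracted ray runs along the interface (θ₂ = 90°), so sin θ_c = V₁/V₂.
θ_c = arcsin(2087/2994) = arcsin 0.6971 = 44.19°.
Measured from the interface: 90° − 44.19° = 45.81°.

45.8°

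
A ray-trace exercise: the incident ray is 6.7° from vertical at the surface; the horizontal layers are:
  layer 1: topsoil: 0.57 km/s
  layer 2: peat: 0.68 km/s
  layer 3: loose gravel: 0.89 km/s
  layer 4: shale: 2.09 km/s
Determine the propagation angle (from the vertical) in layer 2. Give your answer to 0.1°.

8.0°

Snell's law across each interface conserves sin θ / V, so sin θ_2 = V_2·sin θ₁/V₁.
sin θ_2 = 0.68 × sin 6.7° / 0.57 = 0.1392.
θ_2 = arcsin 0.1392 = 8.00°.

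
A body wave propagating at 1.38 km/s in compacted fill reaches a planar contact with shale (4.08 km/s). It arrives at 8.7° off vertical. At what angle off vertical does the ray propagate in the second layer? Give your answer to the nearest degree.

sin θ₁/V₁ = sin θ₂/V₂ ⇒ sin θ₂ = 4.08·sin 8.7°/1.38 = 4.08·0.1513/1.38 = 0.4472.
θ₂ = sin⁻¹(0.4472) = 26.56° (from vertical).

27°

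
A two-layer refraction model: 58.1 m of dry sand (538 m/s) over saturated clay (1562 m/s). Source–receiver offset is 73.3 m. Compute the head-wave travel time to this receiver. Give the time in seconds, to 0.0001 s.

θ_c = arcsin(V₁/V₂) = arcsin(538/1562) = 20.15°, cos θ_c = 0.9388.
Intercept time tᵢ = 2h cos θ_c / V₁ = 2·58.1·0.9388/538 = 0.20277 s.
t = x/V₂ + tᵢ = 73.3/1562 + 0.20277 = 0.24970 s.

0.2497 s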